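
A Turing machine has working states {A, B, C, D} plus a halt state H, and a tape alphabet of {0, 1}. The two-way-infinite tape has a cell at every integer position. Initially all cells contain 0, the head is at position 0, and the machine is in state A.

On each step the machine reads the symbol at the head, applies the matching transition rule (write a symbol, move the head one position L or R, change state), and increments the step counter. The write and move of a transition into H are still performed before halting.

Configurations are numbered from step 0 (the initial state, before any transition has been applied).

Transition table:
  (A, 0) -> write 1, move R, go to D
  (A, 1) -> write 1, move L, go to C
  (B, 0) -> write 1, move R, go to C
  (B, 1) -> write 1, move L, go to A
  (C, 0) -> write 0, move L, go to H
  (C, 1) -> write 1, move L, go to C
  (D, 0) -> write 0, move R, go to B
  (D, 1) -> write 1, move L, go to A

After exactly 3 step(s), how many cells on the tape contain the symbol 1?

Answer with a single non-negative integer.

Answer: 2

Derivation:
Step 1: in state A at pos 0, read 0 -> (A,0)->write 1,move R,goto D. Now: state=D, head=1, tape[-1..2]=0100 (head:   ^)
Step 2: in state D at pos 1, read 0 -> (D,0)->write 0,move R,goto B. Now: state=B, head=2, tape[-1..3]=01000 (head:    ^)
Step 3: in state B at pos 2, read 0 -> (B,0)->write 1,move R,goto C. Now: state=C, head=3, tape[-1..4]=010100 (head:     ^)
Cells containing 1 after step 3: {0, 2} -> 2 cell(s)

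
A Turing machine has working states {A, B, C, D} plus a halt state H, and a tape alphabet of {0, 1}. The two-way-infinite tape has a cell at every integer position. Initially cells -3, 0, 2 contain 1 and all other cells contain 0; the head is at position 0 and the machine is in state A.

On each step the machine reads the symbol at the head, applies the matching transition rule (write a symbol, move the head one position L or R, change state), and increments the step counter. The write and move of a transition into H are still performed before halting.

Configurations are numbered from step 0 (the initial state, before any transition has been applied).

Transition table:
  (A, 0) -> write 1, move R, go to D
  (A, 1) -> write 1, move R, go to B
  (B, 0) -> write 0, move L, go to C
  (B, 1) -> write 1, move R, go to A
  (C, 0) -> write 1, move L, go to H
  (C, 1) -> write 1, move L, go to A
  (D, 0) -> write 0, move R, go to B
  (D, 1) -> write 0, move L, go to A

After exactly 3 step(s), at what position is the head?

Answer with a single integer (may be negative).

Step 1: in state A at pos 0, read 1 -> (A,1)->write 1,move R,goto B. Now: state=B, head=1, tape[-4..3]=01001010 (head:      ^)
Step 2: in state B at pos 1, read 0 -> (B,0)->write 0,move L,goto C. Now: state=C, head=0, tape[-4..3]=01001010 (head:     ^)
Step 3: in state C at pos 0, read 1 -> (C,1)->write 1,move L,goto A. Now: state=A, head=-1, tape[-4..3]=01001010 (head:    ^)

Answer: -1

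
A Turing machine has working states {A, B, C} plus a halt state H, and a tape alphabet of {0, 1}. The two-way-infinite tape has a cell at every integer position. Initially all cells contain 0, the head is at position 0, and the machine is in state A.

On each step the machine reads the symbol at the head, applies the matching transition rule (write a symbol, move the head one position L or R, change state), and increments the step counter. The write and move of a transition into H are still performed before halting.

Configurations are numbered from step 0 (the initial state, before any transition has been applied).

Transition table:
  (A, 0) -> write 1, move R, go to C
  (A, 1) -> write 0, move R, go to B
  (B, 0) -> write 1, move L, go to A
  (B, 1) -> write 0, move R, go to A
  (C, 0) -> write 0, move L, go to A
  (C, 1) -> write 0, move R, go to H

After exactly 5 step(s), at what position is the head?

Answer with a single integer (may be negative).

Answer: 1

Derivation:
Step 1: in state A at pos 0, read 0 -> (A,0)->write 1,move R,goto C. Now: state=C, head=1, tape[-1..2]=0100 (head:   ^)
Step 2: in state C at pos 1, read 0 -> (C,0)->write 0,move L,goto A. Now: state=A, head=0, tape[-1..2]=0100 (head:  ^)
Step 3: in state A at pos 0, read 1 -> (A,1)->write 0,move R,goto B. Now: state=B, head=1, tape[-1..2]=0000 (head:   ^)
Step 4: in state B at pos 1, read 0 -> (B,0)->write 1,move L,goto A. Now: state=A, head=0, tape[-1..2]=0010 (head:  ^)
Step 5: in state A at pos 0, read 0 -> (A,0)->write 1,move R,goto C. Now: state=C, head=1, tape[-1..2]=0110 (head:   ^)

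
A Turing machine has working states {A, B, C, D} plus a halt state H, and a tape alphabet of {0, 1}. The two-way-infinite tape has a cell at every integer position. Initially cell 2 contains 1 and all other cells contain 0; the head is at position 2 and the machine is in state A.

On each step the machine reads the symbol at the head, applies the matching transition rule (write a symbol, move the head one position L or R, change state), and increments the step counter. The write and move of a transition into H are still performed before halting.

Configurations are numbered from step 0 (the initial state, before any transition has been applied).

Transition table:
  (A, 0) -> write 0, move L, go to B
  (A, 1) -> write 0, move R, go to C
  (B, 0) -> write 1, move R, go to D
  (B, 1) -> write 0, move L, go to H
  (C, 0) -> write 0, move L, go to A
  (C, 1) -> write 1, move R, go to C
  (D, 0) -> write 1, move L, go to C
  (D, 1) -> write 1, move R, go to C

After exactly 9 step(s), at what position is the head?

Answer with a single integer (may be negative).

Step 1: in state A at pos 2, read 1 -> (A,1)->write 0,move R,goto C. Now: state=C, head=3, tape[1..4]=0000 (head:   ^)
Step 2: in state C at pos 3, read 0 -> (C,0)->write 0,move L,goto A. Now: state=A, head=2, tape[1..4]=0000 (head:  ^)
Step 3: in state A at pos 2, read 0 -> (A,0)->write 0,move L,goto B. Now: state=B, head=1, tape[0..4]=00000 (head:  ^)
Step 4: in state B at pos 1, read 0 -> (B,0)->write 1,move R,goto D. Now: state=D, head=2, tape[0..4]=01000 (head:   ^)
Step 5: in state D at pos 2, read 0 -> (D,0)->write 1,move L,goto C. Now: state=C, head=1, tape[0..4]=01100 (head:  ^)
Step 6: in state C at pos 1, read 1 -> (C,1)->write 1,move R,goto C. Now: state=C, head=2, tape[0..4]=01100 (head:   ^)
Step 7: in state C at pos 2, read 1 -> (C,1)->write 1,move R,goto C. Now: state=C, head=3, tape[0..4]=01100 (head:    ^)
Step 8: in state C at pos 3, read 0 -> (C,0)->write 0,move L,goto A. Now: state=A, head=2, tape[0..4]=01100 (head:   ^)
Step 9: in state A at pos 2, read 1 -> (A,1)->write 0,move R,goto C. Now: state=C, head=3, tape[0..4]=01000 (head:    ^)

Answer: 3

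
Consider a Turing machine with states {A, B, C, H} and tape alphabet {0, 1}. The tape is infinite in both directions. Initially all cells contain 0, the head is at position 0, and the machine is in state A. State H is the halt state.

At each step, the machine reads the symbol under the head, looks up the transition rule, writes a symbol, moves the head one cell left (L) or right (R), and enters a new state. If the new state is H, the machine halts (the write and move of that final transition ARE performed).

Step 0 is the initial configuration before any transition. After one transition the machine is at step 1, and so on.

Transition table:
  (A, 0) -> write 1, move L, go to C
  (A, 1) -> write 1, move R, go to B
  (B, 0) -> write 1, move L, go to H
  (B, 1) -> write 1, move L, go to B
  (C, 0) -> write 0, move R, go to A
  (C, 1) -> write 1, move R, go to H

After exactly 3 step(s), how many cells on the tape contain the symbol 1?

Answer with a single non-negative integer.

Answer: 1

Derivation:
Step 1: in state A at pos 0, read 0 -> (A,0)->write 1,move L,goto C. Now: state=C, head=-1, tape[-2..1]=0010 (head:  ^)
Step 2: in state C at pos -1, read 0 -> (C,0)->write 0,move R,goto A. Now: state=A, head=0, tape[-2..1]=0010 (head:   ^)
Step 3: in state A at pos 0, read 1 -> (A,1)->write 1,move R,goto B. Now: state=B, head=1, tape[-2..2]=00100 (head:    ^)
Cells containing 1 after step 3: {0} -> 1 cell(s)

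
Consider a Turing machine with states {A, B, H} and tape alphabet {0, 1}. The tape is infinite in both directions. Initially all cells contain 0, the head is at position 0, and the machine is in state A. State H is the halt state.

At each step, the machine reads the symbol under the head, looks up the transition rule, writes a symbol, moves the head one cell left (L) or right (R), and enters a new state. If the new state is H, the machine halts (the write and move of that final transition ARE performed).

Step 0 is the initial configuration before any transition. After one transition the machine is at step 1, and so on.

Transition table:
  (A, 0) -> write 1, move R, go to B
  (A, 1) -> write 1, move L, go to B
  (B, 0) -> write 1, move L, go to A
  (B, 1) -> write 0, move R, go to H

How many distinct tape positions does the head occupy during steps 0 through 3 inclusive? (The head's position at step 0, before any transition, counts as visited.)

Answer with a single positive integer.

Step 1: in state A at pos 0, read 0 -> (A,0)->write 1,move R,goto B. Now: state=B, head=1, tape[-1..2]=0100 (head:   ^)
Step 2: in state B at pos 1, read 0 -> (B,0)->write 1,move L,goto A. Now: state=A, head=0, tape[-1..2]=0110 (head:  ^)
Step 3: in state A at pos 0, read 1 -> (A,1)->write 1,move L,goto B. Now: state=B, head=-1, tape[-2..2]=00110 (head:  ^)
Head positions at steps 0..3: starting at 0, distinct positions visited = {-1, 0, 1} -> 3 position(s)

Answer: 3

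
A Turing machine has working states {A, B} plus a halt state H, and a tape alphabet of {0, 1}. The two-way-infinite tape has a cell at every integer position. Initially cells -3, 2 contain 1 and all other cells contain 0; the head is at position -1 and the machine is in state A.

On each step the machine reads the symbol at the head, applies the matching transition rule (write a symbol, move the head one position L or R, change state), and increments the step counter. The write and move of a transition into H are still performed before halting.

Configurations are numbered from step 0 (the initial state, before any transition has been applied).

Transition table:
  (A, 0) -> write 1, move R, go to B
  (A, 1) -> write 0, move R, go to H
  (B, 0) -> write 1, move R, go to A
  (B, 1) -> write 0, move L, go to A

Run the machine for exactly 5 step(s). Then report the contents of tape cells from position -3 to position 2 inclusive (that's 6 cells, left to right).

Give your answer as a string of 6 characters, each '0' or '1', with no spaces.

Answer: 101100

Derivation:
Step 1: in state A at pos -1, read 0 -> (A,0)->write 1,move R,goto B. Now: state=B, head=0, tape[-4..3]=01010010 (head:     ^)
Step 2: in state B at pos 0, read 0 -> (B,0)->write 1,move R,goto A. Now: state=A, head=1, tape[-4..3]=01011010 (head:      ^)
Step 3: in state A at pos 1, read 0 -> (A,0)->write 1,move R,goto B. Now: state=B, head=2, tape[-4..3]=01011110 (head:       ^)
Step 4: in state B at pos 2, read 1 -> (B,1)->write 0,move L,goto A. Now: state=A, head=1, tape[-4..3]=01011100 (head:      ^)
Step 5: in state A at pos 1, read 1 -> (A,1)->write 0,move R,goto H. Now: state=H, head=2, tape[-4..3]=01011000 (head:       ^)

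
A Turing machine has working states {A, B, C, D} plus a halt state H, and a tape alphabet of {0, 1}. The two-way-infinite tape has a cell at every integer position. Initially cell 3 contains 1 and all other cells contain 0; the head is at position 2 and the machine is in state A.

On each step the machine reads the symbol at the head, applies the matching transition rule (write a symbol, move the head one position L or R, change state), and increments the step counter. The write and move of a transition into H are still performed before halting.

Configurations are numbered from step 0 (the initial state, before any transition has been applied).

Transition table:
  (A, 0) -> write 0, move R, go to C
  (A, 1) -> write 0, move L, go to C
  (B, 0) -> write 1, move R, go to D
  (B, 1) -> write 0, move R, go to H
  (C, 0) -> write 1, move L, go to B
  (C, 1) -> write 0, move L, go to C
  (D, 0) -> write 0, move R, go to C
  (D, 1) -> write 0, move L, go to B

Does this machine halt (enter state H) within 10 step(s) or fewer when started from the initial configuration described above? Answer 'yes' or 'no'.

Step 1: in state A at pos 2, read 0 -> (A,0)->write 0,move R,goto C. Now: state=C, head=3, tape[1..4]=0010 (head:   ^)
Step 2: in state C at pos 3, read 1 -> (C,1)->write 0,move L,goto C. Now: state=C, head=2, tape[1..4]=0000 (head:  ^)
Step 3: in state C at pos 2, read 0 -> (C,0)->write 1,move L,goto B. Now: state=B, head=1, tape[0..4]=00100 (head:  ^)
Step 4: in state B at pos 1, read 0 -> (B,0)->write 1,move R,goto D. Now: state=D, head=2, tape[0..4]=01100 (head:   ^)
Step 5: in state D at pos 2, read 1 -> (D,1)->write 0,move L,goto B. Now: state=B, head=1, tape[0..4]=01000 (head:  ^)
Step 6: in state B at pos 1, read 1 -> (B,1)->write 0,move R,goto H. Now: state=H, head=2, tape[0..4]=00000 (head:   ^)
State H reached at step 6; 6 <= 10 -> yes

Answer: yes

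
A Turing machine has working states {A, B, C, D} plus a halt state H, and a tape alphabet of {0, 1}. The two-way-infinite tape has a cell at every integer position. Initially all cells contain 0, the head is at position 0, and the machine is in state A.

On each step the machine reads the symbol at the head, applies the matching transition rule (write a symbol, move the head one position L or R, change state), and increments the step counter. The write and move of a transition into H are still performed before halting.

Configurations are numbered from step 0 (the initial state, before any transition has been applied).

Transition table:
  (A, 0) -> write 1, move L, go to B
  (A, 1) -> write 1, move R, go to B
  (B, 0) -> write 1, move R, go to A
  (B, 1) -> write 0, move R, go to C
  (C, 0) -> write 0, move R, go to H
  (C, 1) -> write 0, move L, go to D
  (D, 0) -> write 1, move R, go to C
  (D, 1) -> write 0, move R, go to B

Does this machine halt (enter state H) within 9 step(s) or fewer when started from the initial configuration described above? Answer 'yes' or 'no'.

Answer: yes

Derivation:
Step 1: in state A at pos 0, read 0 -> (A,0)->write 1,move L,goto B. Now: state=B, head=-1, tape[-2..1]=0010 (head:  ^)
Step 2: in state B at pos -1, read 0 -> (B,0)->write 1,move R,goto A. Now: state=A, head=0, tape[-2..1]=0110 (head:   ^)
Step 3: in state A at pos 0, read 1 -> (A,1)->write 1,move R,goto B. Now: state=B, head=1, tape[-2..2]=01100 (head:    ^)
Step 4: in state B at pos 1, read 0 -> (B,0)->write 1,move R,goto A. Now: state=A, head=2, tape[-2..3]=011100 (head:     ^)
Step 5: in state A at pos 2, read 0 -> (A,0)->write 1,move L,goto B. Now: state=B, head=1, tape[-2..3]=011110 (head:    ^)
Step 6: in state B at pos 1, read 1 -> (B,1)->write 0,move R,goto C. Now: state=C, head=2, tape[-2..3]=011010 (head:     ^)
Step 7: in state C at pos 2, read 1 -> (C,1)->write 0,move L,goto D. Now: state=D, head=1, tape[-2..3]=011000 (head:    ^)
Step 8: in state D at pos 1, read 0 -> (D,0)->write 1,move R,goto C. Now: state=C, head=2, tape[-2..3]=011100 (head:     ^)
Step 9: in state C at pos 2, read 0 -> (C,0)->write 0,move R,goto H. Now: state=H, head=3, tape[-2..4]=0111000 (head:      ^)
State H reached at step 9; 9 <= 9 -> yes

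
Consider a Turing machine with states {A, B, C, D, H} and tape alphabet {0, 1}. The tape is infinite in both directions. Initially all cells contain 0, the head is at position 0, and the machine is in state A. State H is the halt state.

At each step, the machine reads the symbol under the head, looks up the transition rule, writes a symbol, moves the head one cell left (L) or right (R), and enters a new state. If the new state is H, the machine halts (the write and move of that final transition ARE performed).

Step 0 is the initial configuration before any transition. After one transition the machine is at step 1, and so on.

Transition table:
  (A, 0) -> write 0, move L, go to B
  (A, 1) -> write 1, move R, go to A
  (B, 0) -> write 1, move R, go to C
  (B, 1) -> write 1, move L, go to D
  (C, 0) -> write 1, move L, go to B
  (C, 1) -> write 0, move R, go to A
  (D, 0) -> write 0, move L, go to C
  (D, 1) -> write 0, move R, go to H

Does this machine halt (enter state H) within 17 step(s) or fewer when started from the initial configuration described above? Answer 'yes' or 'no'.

Answer: yes

Derivation:
Step 1: in state A at pos 0, read 0 -> (A,0)->write 0,move L,goto B. Now: state=B, head=-1, tape[-2..1]=0000 (head:  ^)
Step 2: in state B at pos -1, read 0 -> (B,0)->write 1,move R,goto C. Now: state=C, head=0, tape[-2..1]=0100 (head:   ^)
Step 3: in state C at pos 0, read 0 -> (C,0)->write 1,move L,goto B. Now: state=B, head=-1, tape[-2..1]=0110 (head:  ^)
Step 4: in state B at pos -1, read 1 -> (B,1)->write 1,move L,goto D. Now: state=D, head=-2, tape[-3..1]=00110 (head:  ^)
Step 5: in state D at pos -2, read 0 -> (D,0)->write 0,move L,goto C. Now: state=C, head=-3, tape[-4..1]=000110 (head:  ^)
Step 6: in state C at pos -3, read 0 -> (C,0)->write 1,move L,goto B. Now: state=B, head=-4, tape[-5..1]=0010110 (head:  ^)
Step 7: in state B at pos -4, read 0 -> (B,0)->write 1,move R,goto C. Now: state=C, head=-3, tape[-5..1]=0110110 (head:   ^)
Step 8: in state C at pos -3, read 1 -> (C,1)->write 0,move R,goto A. Now: state=A, head=-2, tape[-5..1]=0100110 (head:    ^)
Step 9: in state A at pos -2, read 0 -> (A,0)->write 0,move L,goto B. Now: state=B, head=-3, tape[-5..1]=0100110 (head:   ^)
Step 10: in state B at pos -3, read 0 -> (B,0)->write 1,move R,goto C. Now: state=C, head=-2, tape[-5..1]=0110110 (head:    ^)
Step 11: in state C at pos -2, read 0 -> (C,0)->write 1,move L,goto B. Now: state=B, head=-3, tape[-5..1]=0111110 (head:   ^)
Step 12: in state B at pos -3, read 1 -> (B,1)->write 1,move L,goto D. Now: state=D, head=-4, tape[-5..1]=0111110 (head:  ^)
Step 13: in state D at pos -4, read 1 -> (D,1)->write 0,move R,goto H. Now: state=H, head=-3, tape[-5..1]=0011110 (head:   ^)
State H reached at step 13; 13 <= 17 -> yes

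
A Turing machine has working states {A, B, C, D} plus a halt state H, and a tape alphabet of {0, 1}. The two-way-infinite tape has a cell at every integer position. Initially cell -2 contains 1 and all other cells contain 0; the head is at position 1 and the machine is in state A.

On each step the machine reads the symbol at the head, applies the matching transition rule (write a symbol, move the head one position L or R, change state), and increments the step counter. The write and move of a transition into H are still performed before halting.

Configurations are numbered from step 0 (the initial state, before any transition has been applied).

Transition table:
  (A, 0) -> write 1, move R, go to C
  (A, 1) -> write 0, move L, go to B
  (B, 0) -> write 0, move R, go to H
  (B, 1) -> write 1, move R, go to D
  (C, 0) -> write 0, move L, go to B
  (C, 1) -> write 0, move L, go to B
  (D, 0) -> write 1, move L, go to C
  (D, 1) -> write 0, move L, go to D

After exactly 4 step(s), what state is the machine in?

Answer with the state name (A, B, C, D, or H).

Step 1: in state A at pos 1, read 0 -> (A,0)->write 1,move R,goto C. Now: state=C, head=2, tape[-3..3]=0100100 (head:      ^)
Step 2: in state C at pos 2, read 0 -> (C,0)->write 0,move L,goto B. Now: state=B, head=1, tape[-3..3]=0100100 (head:     ^)
Step 3: in state B at pos 1, read 1 -> (B,1)->write 1,move R,goto D. Now: state=D, head=2, tape[-3..3]=0100100 (head:      ^)
Step 4: in state D at pos 2, read 0 -> (D,0)->write 1,move L,goto C. Now: state=C, head=1, tape[-3..3]=0100110 (head:     ^)

Answer: C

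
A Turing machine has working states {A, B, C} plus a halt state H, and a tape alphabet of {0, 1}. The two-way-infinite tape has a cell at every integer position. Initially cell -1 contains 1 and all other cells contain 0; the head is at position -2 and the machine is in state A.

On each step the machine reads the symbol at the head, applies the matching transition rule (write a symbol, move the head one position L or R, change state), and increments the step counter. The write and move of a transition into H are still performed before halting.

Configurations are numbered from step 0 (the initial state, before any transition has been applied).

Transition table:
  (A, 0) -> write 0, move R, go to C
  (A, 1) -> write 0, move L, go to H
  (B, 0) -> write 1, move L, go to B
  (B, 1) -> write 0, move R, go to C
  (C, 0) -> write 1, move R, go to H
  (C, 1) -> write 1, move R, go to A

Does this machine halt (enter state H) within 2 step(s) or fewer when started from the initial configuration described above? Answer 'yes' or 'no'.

Step 1: in state A at pos -2, read 0 -> (A,0)->write 0,move R,goto C. Now: state=C, head=-1, tape[-3..0]=0010 (head:   ^)
Step 2: in state C at pos -1, read 1 -> (C,1)->write 1,move R,goto A. Now: state=A, head=0, tape[-3..1]=00100 (head:    ^)
After 2 step(s): state = A (not H) -> not halted within 2 -> no

Answer: no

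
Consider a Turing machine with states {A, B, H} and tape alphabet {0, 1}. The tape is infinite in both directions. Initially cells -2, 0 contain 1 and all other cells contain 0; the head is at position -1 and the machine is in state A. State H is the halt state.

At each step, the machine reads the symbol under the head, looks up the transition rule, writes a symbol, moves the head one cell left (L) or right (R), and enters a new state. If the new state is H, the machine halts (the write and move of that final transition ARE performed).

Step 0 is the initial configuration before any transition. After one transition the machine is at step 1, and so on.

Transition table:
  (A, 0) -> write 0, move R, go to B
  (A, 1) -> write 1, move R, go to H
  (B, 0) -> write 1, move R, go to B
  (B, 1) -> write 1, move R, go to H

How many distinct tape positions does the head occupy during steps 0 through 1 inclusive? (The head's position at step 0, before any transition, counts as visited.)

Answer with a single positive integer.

Answer: 2

Derivation:
Step 1: in state A at pos -1, read 0 -> (A,0)->write 0,move R,goto B. Now: state=B, head=0, tape[-3..1]=01010 (head:    ^)
Head positions at steps 0..1: starting at -1, distinct positions visited = {-1, 0} -> 2 position(s)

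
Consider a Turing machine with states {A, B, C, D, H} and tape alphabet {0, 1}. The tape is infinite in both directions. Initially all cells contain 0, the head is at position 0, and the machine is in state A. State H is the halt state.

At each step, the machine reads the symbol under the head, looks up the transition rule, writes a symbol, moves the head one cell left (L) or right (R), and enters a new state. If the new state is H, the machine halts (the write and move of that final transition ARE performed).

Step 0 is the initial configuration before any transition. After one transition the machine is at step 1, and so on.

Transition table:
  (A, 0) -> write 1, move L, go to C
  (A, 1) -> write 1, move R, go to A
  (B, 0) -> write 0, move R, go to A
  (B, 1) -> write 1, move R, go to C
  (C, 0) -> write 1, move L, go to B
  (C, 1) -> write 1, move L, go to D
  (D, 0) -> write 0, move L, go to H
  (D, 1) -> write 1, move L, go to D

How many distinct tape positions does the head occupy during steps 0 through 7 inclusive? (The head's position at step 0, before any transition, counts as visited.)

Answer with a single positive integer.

Step 1: in state A at pos 0, read 0 -> (A,0)->write 1,move L,goto C. Now: state=C, head=-1, tape[-2..1]=0010 (head:  ^)
Step 2: in state C at pos -1, read 0 -> (C,0)->write 1,move L,goto B. Now: state=B, head=-2, tape[-3..1]=00110 (head:  ^)
Step 3: in state B at pos -2, read 0 -> (B,0)->write 0,move R,goto A. Now: state=A, head=-1, tape[-3..1]=00110 (head:   ^)
Step 4: in state A at pos -1, read 1 -> (A,1)->write 1,move R,goto A. Now: state=A, head=0, tape[-3..1]=00110 (head:    ^)
Step 5: in state A at pos 0, read 1 -> (A,1)->write 1,move R,goto A. Now: state=A, head=1, tape[-3..2]=001100 (head:     ^)
Step 6: in state A at pos 1, read 0 -> (A,0)->write 1,move L,goto C. Now: state=C, head=0, tape[-3..2]=001110 (head:    ^)
Step 7: in state C at pos 0, read 1 -> (C,1)->write 1,move L,goto D. Now: state=D, head=-1, tape[-3..2]=001110 (head:   ^)
Head positions at steps 0..7: starting at 0, distinct positions visited = {-2, -1, 0, 1} -> 4 position(s)

Answer: 4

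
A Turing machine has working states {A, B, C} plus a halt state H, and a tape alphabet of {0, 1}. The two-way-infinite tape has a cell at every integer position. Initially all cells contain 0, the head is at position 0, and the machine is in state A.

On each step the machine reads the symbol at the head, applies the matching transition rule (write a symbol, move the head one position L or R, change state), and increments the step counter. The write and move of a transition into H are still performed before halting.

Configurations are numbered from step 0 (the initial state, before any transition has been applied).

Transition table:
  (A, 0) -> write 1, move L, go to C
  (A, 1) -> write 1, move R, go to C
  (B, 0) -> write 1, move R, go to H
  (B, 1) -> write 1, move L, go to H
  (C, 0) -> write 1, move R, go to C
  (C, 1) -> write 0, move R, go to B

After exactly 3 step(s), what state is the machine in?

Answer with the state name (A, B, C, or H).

Step 1: in state A at pos 0, read 0 -> (A,0)->write 1,move L,goto C. Now: state=C, head=-1, tape[-2..1]=0010 (head:  ^)
Step 2: in state C at pos -1, read 0 -> (C,0)->write 1,move R,goto C. Now: state=C, head=0, tape[-2..1]=0110 (head:   ^)
Step 3: in state C at pos 0, read 1 -> (C,1)->write 0,move R,goto B. Now: state=B, head=1, tape[-2..2]=01000 (head:    ^)

Answer: B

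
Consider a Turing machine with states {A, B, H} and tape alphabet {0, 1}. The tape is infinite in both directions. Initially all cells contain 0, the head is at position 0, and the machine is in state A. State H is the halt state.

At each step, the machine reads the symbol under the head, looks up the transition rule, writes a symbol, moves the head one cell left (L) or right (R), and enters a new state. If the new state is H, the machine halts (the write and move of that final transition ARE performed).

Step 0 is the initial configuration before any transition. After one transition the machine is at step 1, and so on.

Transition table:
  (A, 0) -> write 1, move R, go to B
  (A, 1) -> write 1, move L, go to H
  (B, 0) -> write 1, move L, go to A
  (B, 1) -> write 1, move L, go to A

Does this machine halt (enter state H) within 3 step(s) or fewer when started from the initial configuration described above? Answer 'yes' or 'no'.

Answer: yes

Derivation:
Step 1: in state A at pos 0, read 0 -> (A,0)->write 1,move R,goto B. Now: state=B, head=1, tape[-1..2]=0100 (head:   ^)
Step 2: in state B at pos 1, read 0 -> (B,0)->write 1,move L,goto A. Now: state=A, head=0, tape[-1..2]=0110 (head:  ^)
Step 3: in state A at pos 0, read 1 -> (A,1)->write 1,move L,goto H. Now: state=H, head=-1, tape[-2..2]=00110 (head:  ^)
State H reached at step 3; 3 <= 3 -> yes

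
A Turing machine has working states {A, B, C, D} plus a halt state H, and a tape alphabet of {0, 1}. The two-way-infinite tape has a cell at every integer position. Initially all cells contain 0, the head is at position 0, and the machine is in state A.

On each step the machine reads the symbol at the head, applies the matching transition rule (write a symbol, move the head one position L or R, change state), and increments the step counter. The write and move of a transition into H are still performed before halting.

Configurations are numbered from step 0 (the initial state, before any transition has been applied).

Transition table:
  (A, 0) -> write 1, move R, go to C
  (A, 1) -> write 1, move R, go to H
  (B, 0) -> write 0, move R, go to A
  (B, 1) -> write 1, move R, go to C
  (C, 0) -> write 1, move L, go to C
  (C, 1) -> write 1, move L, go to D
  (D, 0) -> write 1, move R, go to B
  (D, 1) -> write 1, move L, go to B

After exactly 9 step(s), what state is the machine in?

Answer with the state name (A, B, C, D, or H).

Answer: D

Derivation:
Step 1: in state A at pos 0, read 0 -> (A,0)->write 1,move R,goto C. Now: state=C, head=1, tape[-1..2]=0100 (head:   ^)
Step 2: in state C at pos 1, read 0 -> (C,0)->write 1,move L,goto C. Now: state=C, head=0, tape[-1..2]=0110 (head:  ^)
Step 3: in state C at pos 0, read 1 -> (C,1)->write 1,move L,goto D. Now: state=D, head=-1, tape[-2..2]=00110 (head:  ^)
Step 4: in state D at pos -1, read 0 -> (D,0)->write 1,move R,goto B. Now: state=B, head=0, tape[-2..2]=01110 (head:   ^)
Step 5: in state B at pos 0, read 1 -> (B,1)->write 1,move R,goto C. Now: state=C, head=1, tape[-2..2]=01110 (head:    ^)
Step 6: in state C at pos 1, read 1 -> (C,1)->write 1,move L,goto D. Now: state=D, head=0, tape[-2..2]=01110 (head:   ^)
Step 7: in state D at pos 0, read 1 -> (D,1)->write 1,move L,goto B. Now: state=B, head=-1, tape[-2..2]=01110 (head:  ^)
Step 8: in state B at pos -1, read 1 -> (B,1)->write 1,move R,goto C. Now: state=C, head=0, tape[-2..2]=01110 (head:   ^)
Step 9: in state C at pos 0, read 1 -> (C,1)->write 1,move L,goto D. Now: state=D, head=-1, tape[-2..2]=01110 (head:  ^)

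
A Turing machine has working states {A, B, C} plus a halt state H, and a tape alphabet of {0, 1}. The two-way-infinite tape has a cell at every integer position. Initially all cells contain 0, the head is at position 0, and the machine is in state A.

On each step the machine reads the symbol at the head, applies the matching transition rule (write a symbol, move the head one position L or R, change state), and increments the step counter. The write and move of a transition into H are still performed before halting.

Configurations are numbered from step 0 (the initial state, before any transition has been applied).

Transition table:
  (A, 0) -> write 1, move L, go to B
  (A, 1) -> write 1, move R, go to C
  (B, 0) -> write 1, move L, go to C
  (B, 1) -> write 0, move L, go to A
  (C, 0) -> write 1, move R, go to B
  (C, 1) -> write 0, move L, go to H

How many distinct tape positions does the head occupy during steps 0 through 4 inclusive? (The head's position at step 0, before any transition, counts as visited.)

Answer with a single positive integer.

Step 1: in state A at pos 0, read 0 -> (A,0)->write 1,move L,goto B. Now: state=B, head=-1, tape[-2..1]=0010 (head:  ^)
Step 2: in state B at pos -1, read 0 -> (B,0)->write 1,move L,goto C. Now: state=C, head=-2, tape[-3..1]=00110 (head:  ^)
Step 3: in state C at pos -2, read 0 -> (C,0)->write 1,move R,goto B. Now: state=B, head=-1, tape[-3..1]=01110 (head:   ^)
Step 4: in state B at pos -1, read 1 -> (B,1)->write 0,move L,goto A. Now: state=A, head=-2, tape[-3..1]=01010 (head:  ^)
Head positions at steps 0..4: starting at 0, distinct positions visited = {-2, -1, 0} -> 3 position(s)

Answer: 3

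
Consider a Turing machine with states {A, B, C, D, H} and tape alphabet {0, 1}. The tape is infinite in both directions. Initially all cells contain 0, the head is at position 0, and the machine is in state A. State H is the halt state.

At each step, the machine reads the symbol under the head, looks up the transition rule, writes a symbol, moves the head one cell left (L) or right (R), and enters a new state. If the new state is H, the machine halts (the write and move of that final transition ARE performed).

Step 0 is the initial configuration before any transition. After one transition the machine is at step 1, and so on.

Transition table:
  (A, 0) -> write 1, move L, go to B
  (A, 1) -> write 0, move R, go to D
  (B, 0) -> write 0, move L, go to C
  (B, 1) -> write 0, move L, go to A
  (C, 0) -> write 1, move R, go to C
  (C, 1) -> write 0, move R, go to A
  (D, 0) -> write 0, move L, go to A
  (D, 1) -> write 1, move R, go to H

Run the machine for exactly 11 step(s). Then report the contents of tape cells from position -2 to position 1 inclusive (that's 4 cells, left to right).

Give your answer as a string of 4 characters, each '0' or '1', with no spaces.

Step 1: in state A at pos 0, read 0 -> (A,0)->write 1,move L,goto B. Now: state=B, head=-1, tape[-2..1]=0010 (head:  ^)
Step 2: in state B at pos -1, read 0 -> (B,0)->write 0,move L,goto C. Now: state=C, head=-2, tape[-3..1]=00010 (head:  ^)
Step 3: in state C at pos -2, read 0 -> (C,0)->write 1,move R,goto C. Now: state=C, head=-1, tape[-3..1]=01010 (head:   ^)
Step 4: in state C at pos -1, read 0 -> (C,0)->write 1,move R,goto C. Now: state=C, head=0, tape[-3..1]=01110 (head:    ^)
Step 5: in state C at pos 0, read 1 -> (C,1)->write 0,move R,goto A. Now: state=A, head=1, tape[-3..2]=011000 (head:     ^)
Step 6: in state A at pos 1, read 0 -> (A,0)->write 1,move L,goto B. Now: state=B, head=0, tape[-3..2]=011010 (head:    ^)
Step 7: in state B at pos 0, read 0 -> (B,0)->write 0,move L,goto C. Now: state=C, head=-1, tape[-3..2]=011010 (head:   ^)
Step 8: in state C at pos -1, read 1 -> (C,1)->write 0,move R,goto A. Now: state=A, head=0, tape[-3..2]=010010 (head:    ^)
Step 9: in state A at pos 0, read 0 -> (A,0)->write 1,move L,goto B. Now: state=B, head=-1, tape[-3..2]=010110 (head:   ^)
Step 10: in state B at pos -1, read 0 -> (B,0)->write 0,move L,goto C. Now: state=C, head=-2, tape[-3..2]=010110 (head:  ^)
Step 11: in state C at pos -2, read 1 -> (C,1)->write 0,move R,goto A. Now: state=A, head=-1, tape[-3..2]=000110 (head:   ^)

Answer: 0011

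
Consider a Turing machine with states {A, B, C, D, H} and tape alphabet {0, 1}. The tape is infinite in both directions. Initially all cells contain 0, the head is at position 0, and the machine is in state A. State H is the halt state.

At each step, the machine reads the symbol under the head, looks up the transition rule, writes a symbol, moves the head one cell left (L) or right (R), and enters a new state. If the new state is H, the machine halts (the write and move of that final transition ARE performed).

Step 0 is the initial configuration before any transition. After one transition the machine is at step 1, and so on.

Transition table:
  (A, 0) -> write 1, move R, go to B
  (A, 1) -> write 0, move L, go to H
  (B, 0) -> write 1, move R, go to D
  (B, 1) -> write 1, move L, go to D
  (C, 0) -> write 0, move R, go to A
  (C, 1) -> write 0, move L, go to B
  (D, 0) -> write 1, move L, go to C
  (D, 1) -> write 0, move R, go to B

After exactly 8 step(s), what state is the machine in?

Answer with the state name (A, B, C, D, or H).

Step 1: in state A at pos 0, read 0 -> (A,0)->write 1,move R,goto B. Now: state=B, head=1, tape[-1..2]=0100 (head:   ^)
Step 2: in state B at pos 1, read 0 -> (B,0)->write 1,move R,goto D. Now: state=D, head=2, tape[-1..3]=01100 (head:    ^)
Step 3: in state D at pos 2, read 0 -> (D,0)->write 1,move L,goto C. Now: state=C, head=1, tape[-1..3]=01110 (head:   ^)
Step 4: in state C at pos 1, read 1 -> (C,1)->write 0,move L,goto B. Now: state=B, head=0, tape[-1..3]=01010 (head:  ^)
Step 5: in state B at pos 0, read 1 -> (B,1)->write 1,move L,goto D. Now: state=D, head=-1, tape[-2..3]=001010 (head:  ^)
Step 6: in state D at pos -1, read 0 -> (D,0)->write 1,move L,goto C. Now: state=C, head=-2, tape[-3..3]=0011010 (head:  ^)
Step 7: in state C at pos -2, read 0 -> (C,0)->write 0,move R,goto A. Now: state=A, head=-1, tape[-3..3]=0011010 (head:   ^)
Step 8: in state A at pos -1, read 1 -> (A,1)->write 0,move L,goto H. Now: state=H, head=-2, tape[-3..3]=0001010 (head:  ^)

Answer: H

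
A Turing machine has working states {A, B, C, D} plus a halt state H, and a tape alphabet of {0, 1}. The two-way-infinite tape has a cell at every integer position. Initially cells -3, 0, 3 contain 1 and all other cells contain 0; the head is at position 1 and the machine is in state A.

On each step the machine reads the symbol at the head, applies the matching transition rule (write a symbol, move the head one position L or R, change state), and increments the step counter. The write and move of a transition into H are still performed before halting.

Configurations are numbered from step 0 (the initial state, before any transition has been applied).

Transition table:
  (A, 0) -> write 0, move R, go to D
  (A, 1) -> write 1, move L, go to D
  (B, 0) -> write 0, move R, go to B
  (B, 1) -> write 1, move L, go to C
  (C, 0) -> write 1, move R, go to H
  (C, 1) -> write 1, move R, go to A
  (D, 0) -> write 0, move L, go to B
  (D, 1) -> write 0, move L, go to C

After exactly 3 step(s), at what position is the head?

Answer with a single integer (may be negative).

Answer: 2

Derivation:
Step 1: in state A at pos 1, read 0 -> (A,0)->write 0,move R,goto D. Now: state=D, head=2, tape[-4..4]=010010010 (head:       ^)
Step 2: in state D at pos 2, read 0 -> (D,0)->write 0,move L,goto B. Now: state=B, head=1, tape[-4..4]=010010010 (head:      ^)
Step 3: in state B at pos 1, read 0 -> (B,0)->write 0,move R,goto B. Now: state=B, head=2, tape[-4..4]=010010010 (head:       ^)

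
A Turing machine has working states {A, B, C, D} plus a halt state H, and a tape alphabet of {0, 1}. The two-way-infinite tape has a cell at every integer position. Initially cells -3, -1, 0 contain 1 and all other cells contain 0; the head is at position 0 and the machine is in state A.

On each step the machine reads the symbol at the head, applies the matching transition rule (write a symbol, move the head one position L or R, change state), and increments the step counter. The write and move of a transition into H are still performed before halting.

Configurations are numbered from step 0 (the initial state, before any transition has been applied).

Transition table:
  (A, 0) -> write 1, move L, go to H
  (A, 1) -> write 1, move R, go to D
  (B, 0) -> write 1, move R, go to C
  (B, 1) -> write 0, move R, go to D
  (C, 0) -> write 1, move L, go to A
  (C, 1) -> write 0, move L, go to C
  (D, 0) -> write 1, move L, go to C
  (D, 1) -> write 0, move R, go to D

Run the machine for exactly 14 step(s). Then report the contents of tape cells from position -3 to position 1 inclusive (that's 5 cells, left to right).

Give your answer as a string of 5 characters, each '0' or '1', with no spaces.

Answer: 10111

Derivation:
Step 1: in state A at pos 0, read 1 -> (A,1)->write 1,move R,goto D. Now: state=D, head=1, tape[-4..2]=0101100 (head:      ^)
Step 2: in state D at pos 1, read 0 -> (D,0)->write 1,move L,goto C. Now: state=C, head=0, tape[-4..2]=0101110 (head:     ^)
Step 3: in state C at pos 0, read 1 -> (C,1)->write 0,move L,goto C. Now: state=C, head=-1, tape[-4..2]=0101010 (head:    ^)
Step 4: in state C at pos -1, read 1 -> (C,1)->write 0,move L,goto C. Now: state=C, head=-2, tape[-4..2]=0100010 (head:   ^)
Step 5: in state C at pos -2, read 0 -> (C,0)->write 1,move L,goto A. Now: state=A, head=-3, tape[-4..2]=0110010 (head:  ^)
Step 6: in state A at pos -3, read 1 -> (A,1)->write 1,move R,goto D. Now: state=D, head=-2, tape[-4..2]=0110010 (head:   ^)
Step 7: in state D at pos -2, read 1 -> (D,1)->write 0,move R,goto D. Now: state=D, head=-1, tape[-4..2]=0100010 (head:    ^)
Step 8: in state D at pos -1, read 0 -> (D,0)->write 1,move L,goto C. Now: state=C, head=-2, tape[-4..2]=0101010 (head:   ^)
Step 9: in state C at pos -2, read 0 -> (C,0)->write 1,move L,goto A. Now: state=A, head=-3, tape[-4..2]=0111010 (head:  ^)
Step 10: in state A at pos -3, read 1 -> (A,1)->write 1,move R,goto D. Now: state=D, head=-2, tape[-4..2]=0111010 (head:   ^)
Step 11: in state D at pos -2, read 1 -> (D,1)->write 0,move R,goto D. Now: state=D, head=-1, tape[-4..2]=0101010 (head:    ^)
Step 12: in state D at pos -1, read 1 -> (D,1)->write 0,move R,goto D. Now: state=D, head=0, tape[-4..2]=0100010 (head:     ^)
Step 13: in state D at pos 0, read 0 -> (D,0)->write 1,move L,goto C. Now: state=C, head=-1, tape[-4..2]=0100110 (head:    ^)
Step 14: in state C at pos -1, read 0 -> (C,0)->write 1,move L,goto A. Now: state=A, head=-2, tape[-4..2]=0101110 (head:   ^)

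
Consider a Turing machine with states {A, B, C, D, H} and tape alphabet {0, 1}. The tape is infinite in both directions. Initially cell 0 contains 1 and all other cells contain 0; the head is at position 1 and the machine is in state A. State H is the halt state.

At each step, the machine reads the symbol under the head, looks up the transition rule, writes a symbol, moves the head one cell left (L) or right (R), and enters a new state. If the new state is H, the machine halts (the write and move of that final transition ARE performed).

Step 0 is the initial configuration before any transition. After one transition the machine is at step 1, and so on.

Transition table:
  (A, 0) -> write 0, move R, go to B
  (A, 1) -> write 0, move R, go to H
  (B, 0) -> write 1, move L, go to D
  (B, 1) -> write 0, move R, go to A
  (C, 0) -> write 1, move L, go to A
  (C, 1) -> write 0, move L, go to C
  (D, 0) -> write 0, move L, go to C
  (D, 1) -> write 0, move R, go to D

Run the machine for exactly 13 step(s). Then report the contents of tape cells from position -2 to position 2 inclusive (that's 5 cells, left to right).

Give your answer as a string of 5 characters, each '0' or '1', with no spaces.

Step 1: in state A at pos 1, read 0 -> (A,0)->write 0,move R,goto B. Now: state=B, head=2, tape[-1..3]=01000 (head:    ^)
Step 2: in state B at pos 2, read 0 -> (B,0)->write 1,move L,goto D. Now: state=D, head=1, tape[-1..3]=01010 (head:   ^)
Step 3: in state D at pos 1, read 0 -> (D,0)->write 0,move L,goto C. Now: state=C, head=0, tape[-1..3]=01010 (head:  ^)
Step 4: in state C at pos 0, read 1 -> (C,1)->write 0,move L,goto C. Now: state=C, head=-1, tape[-2..3]=000010 (head:  ^)
Step 5: in state C at pos -1, read 0 -> (C,0)->write 1,move L,goto A. Now: state=A, head=-2, tape[-3..3]=0010010 (head:  ^)
Step 6: in state A at pos -2, read 0 -> (A,0)->write 0,move R,goto B. Now: state=B, head=-1, tape[-3..3]=0010010 (head:   ^)
Step 7: in state B at pos -1, read 1 -> (B,1)->write 0,move R,goto A. Now: state=A, head=0, tape[-3..3]=0000010 (head:    ^)
Step 8: in state A at pos 0, read 0 -> (A,0)->write 0,move R,goto B. Now: state=B, head=1, tape[-3..3]=0000010 (head:     ^)
Step 9: in state B at pos 1, read 0 -> (B,0)->write 1,move L,goto D. Now: state=D, head=0, tape[-3..3]=0000110 (head:    ^)
Step 10: in state D at pos 0, read 0 -> (D,0)->write 0,move L,goto C. Now: state=C, head=-1, tape[-3..3]=0000110 (head:   ^)
Step 11: in state C at pos -1, read 0 -> (C,0)->write 1,move L,goto A. Now: state=A, head=-2, tape[-3..3]=0010110 (head:  ^)
Step 12: in state A at pos -2, read 0 -> (A,0)->write 0,move R,goto B. Now: state=B, head=-1, tape[-3..3]=0010110 (head:   ^)
Step 13: in state B at pos -1, read 1 -> (B,1)->write 0,move R,goto A. Now: state=A, head=0, tape[-3..3]=0000110 (head:    ^)

Answer: 00011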